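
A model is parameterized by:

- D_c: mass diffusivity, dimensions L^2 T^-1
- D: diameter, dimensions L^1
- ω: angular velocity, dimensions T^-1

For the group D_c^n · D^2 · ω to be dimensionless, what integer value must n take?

-1

Balance the L exponent: (2)·n from D_c, plus 2·(1) + (0) = 2 from the rest, must sum to zero.
2n + 2 = 0, so n = -1.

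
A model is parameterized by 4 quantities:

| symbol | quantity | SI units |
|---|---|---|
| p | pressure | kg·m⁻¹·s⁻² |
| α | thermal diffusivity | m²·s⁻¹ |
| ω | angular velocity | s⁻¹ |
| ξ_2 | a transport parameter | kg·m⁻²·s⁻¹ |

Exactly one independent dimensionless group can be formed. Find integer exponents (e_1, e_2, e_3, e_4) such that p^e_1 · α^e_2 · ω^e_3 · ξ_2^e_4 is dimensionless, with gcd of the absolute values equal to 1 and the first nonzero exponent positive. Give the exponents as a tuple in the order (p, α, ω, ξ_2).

M: e_1·(1) + e_2·(0) + e_3·(0) + e_4·(1) = 0
L: e_1·(-1) + e_2·(2) + e_3·(0) + e_4·(-2) = 0
T: e_1·(-2) + e_2·(-1) + e_3·(-1) + e_4·(-1) = 0
Solving this homogeneous linear system for the smallest-integer solution (first nonzero entry positive) gives (2, -1, -1, -2).

(2, -1, -1, -2)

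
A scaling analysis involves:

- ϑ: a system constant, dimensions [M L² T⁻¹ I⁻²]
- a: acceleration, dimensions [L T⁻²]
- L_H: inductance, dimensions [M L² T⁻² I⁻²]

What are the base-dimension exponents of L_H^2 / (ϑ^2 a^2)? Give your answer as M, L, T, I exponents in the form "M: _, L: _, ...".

M: 0, L: -2, T: 2, I: 0

Collect each base-dimension exponent across the product:
  M: −2·(1) − 2·(0) + 2·(1) = 0
  L: −2·(2) − 2·(1) + 2·(2) = -2
  T: −2·(-1) − 2·(-2) + 2·(-2) = 2
  I: −2·(-2) − 2·(0) + 2·(-2) = 0
So the dimensions are [L⁻² T²].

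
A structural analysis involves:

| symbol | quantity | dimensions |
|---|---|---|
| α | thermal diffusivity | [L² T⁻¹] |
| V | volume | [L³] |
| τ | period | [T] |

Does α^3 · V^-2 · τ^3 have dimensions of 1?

Sum the exponent of each base dimension across the product:
  L: 3·[α]_L − 2·[V]_L + 3·[τ]_L = 3·(2) − 2·(3) + 3·(0) = 0
  T: 3·[α]_T − 2·[V]_T + 3·[τ]_T = 3·(-1) − 2·(0) + 3·(1) = 0
All base exponents vanish — dimensionless.

yes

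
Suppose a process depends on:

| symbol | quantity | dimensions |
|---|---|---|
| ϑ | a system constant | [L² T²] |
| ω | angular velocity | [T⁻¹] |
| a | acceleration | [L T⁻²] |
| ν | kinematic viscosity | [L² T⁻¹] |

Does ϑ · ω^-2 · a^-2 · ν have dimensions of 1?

no

Sum the exponent of each base dimension across the product:
  L: [ϑ]_L − 2·[ω]_L − 2·[a]_L + [ν]_L = (2) − 2·(0) − 2·(1) + (2) = 2
  T: [ϑ]_T − 2·[ω]_T − 2·[a]_T + [ν]_T = (2) − 2·(-1) − 2·(-2) + (-1) = 7
Net dimensions [L² T⁷] ≠ [1] — not dimensionless.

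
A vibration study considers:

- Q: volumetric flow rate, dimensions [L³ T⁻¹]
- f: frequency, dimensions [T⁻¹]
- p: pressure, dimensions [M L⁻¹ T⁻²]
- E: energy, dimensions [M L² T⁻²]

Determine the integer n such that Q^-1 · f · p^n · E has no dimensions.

-1

Balance the M exponent: (1)·n from p, plus −(0) + (0) + (1) = 1 from the rest, must sum to zero.
n + 1 = 0, so n = -1.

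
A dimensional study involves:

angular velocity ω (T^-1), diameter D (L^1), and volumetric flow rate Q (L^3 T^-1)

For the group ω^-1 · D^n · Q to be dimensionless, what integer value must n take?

Balance the L exponent: (1)·n from D, plus −(0) + (3) = 3 from the rest, must sum to zero.
n + 3 = 0, so n = -3.

-3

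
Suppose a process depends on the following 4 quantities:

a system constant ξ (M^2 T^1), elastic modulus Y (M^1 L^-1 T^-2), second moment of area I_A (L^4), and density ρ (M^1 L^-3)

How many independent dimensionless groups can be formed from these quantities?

1

There are 4 variables and 3 base dimensions (M, L, T).
The dimension matrix has rank 3.
Independent dimensionless groups: 4 − 3 = 1.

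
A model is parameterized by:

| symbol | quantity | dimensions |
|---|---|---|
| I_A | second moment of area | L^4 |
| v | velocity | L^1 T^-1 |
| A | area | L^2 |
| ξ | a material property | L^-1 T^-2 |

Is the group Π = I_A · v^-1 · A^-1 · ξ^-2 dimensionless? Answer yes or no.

Sum the exponent of each base dimension across the product:
  L: [I_A]_L − [v]_L − [A]_L − 2·[ξ]_L = (4) − (1) − (2) − 2·(-1) = 3
  T: [I_A]_T − [v]_T − [A]_T − 2·[ξ]_T = (0) − (-1) − (0) − 2·(-2) = 5
Net dimensions [L³ T⁵] ≠ [1] — not dimensionless.

no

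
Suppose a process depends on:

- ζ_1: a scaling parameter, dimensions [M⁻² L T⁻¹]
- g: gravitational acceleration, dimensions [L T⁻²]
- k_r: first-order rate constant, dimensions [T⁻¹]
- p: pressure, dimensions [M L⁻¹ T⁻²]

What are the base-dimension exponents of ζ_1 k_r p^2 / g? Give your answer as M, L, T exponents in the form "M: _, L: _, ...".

M: 0, L: -2, T: -4

Collect each base-dimension exponent across the product:
  M: (-2) − (0) + (0) + 2·(1) = 0
  L: (1) − (1) + (0) + 2·(-1) = -2
  T: (-1) − (-2) + (-1) + 2·(-2) = -4
So the dimensions are [L⁻² T⁻⁴].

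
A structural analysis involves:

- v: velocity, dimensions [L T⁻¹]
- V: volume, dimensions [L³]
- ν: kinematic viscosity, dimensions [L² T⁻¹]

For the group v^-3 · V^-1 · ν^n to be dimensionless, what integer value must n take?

Balance the L exponent: (2)·n from ν, plus −3·(1) − (3) = -6 from the rest, must sum to zero.
2n − 6 = 0, so n = 3.

3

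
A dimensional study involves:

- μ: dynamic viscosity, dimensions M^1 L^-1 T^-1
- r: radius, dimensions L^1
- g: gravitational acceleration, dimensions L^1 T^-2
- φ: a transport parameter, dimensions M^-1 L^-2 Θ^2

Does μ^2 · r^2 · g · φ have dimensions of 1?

no

Sum the exponent of each base dimension across the product:
  M: 2·[μ]_M + 2·[r]_M + [g]_M + [φ]_M = 2·(1) + 2·(0) + (0) + (-1) = 1
  L: 2·[μ]_L + 2·[r]_L + [g]_L + [φ]_L = 2·(-1) + 2·(1) + (1) + (-2) = -1
  T: 2·[μ]_T + 2·[r]_T + [g]_T + [φ]_T = 2·(-1) + 2·(0) + (-2) + (0) = -4
  Θ: 2·[μ]_Θ + 2·[r]_Θ + [g]_Θ + [φ]_Θ = 2·(0) + 2·(0) + (0) + (2) = 2
Net dimensions [M L⁻¹ T⁻⁴ Θ²] ≠ [1] — not dimensionless.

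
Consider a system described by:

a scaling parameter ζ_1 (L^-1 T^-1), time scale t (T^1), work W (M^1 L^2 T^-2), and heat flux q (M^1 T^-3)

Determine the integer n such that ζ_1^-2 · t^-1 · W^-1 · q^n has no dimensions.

Balance the M exponent: (1)·n from q, plus −2·(0) − (0) − (1) = -1 from the rest, must sum to zero.
n − 1 = 0, so n = 1.

1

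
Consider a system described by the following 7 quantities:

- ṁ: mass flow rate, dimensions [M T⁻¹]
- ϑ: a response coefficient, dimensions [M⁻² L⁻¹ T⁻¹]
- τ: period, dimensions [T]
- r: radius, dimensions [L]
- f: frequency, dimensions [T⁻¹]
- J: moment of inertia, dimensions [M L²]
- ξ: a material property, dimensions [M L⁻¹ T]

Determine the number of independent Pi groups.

There are 7 variables and 3 base dimensions (M, L, T).
The dimension matrix has rank 3.
Independent dimensionless groups: 7 − 3 = 4.

4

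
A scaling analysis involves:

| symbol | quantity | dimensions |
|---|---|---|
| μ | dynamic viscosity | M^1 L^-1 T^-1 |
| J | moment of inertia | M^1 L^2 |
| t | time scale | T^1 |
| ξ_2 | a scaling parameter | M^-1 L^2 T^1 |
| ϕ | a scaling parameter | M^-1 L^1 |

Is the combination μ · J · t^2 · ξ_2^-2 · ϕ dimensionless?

no

Sum the exponent of each base dimension across the product:
  M: [μ]_M + [J]_M + 2·[t]_M − 2·[ξ_2]_M + [ϕ]_M = (1) + (1) + 2·(0) − 2·(-1) + (-1) = 3
  L: [μ]_L + [J]_L + 2·[t]_L − 2·[ξ_2]_L + [ϕ]_L = (-1) + (2) + 2·(0) − 2·(2) + (1) = -2
  T: [μ]_T + [J]_T + 2·[t]_T − 2·[ξ_2]_T + [ϕ]_T = (-1) + (0) + 2·(1) − 2·(1) + (0) = -1
Net dimensions [M³ L⁻² T⁻¹] ≠ [1] — not dimensionless.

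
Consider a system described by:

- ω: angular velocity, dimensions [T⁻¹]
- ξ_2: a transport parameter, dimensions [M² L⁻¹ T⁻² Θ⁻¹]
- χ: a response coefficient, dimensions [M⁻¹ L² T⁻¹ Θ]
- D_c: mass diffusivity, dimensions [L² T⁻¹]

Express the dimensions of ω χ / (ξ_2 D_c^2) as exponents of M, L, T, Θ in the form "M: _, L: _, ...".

Collect each base-dimension exponent across the product:
  M: (0) − (2) + (-1) − 2·(0) = -3
  L: (0) − (-1) + (2) − 2·(2) = -1
  T: (-1) − (-2) + (-1) − 2·(-1) = 2
  Θ: (0) − (-1) + (1) − 2·(0) = 2
So the dimensions are [M⁻³ L⁻¹ T² Θ²].

M: -3, L: -1, T: 2, Θ: 2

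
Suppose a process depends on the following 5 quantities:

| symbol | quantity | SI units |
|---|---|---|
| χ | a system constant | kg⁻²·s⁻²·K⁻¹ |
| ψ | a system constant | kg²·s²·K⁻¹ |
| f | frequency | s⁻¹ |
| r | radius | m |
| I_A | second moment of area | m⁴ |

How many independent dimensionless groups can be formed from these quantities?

There are 5 variables and 4 base dimensions (M, L, T, Θ).
The dimension matrix has rank 4.
Independent dimensionless groups: 5 − 4 = 1.

1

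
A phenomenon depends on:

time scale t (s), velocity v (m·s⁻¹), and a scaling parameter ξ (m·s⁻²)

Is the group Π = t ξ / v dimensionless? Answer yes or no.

Sum the exponent of each base dimension across the product:
  L: [t]_L − [v]_L + [ξ]_L = (0) − (1) + (1) = 0
  T: [t]_T − [v]_T + [ξ]_T = (1) − (-1) + (-2) = 0
All base exponents vanish — dimensionless.

yes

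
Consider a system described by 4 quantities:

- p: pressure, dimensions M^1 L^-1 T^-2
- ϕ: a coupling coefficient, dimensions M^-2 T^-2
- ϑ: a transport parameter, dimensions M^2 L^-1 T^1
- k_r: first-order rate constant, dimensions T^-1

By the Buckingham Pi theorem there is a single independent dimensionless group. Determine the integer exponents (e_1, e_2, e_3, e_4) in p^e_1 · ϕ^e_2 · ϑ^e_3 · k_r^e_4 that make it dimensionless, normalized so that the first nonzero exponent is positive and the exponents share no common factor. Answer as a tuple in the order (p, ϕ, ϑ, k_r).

(2, -1, -2, -4)

M: e_1·(1) + e_2·(-2) + e_3·(2) + e_4·(0) = 0
L: e_1·(-1) + e_2·(0) + e_3·(-1) + e_4·(0) = 0
T: e_1·(-2) + e_2·(-2) + e_3·(1) + e_4·(-1) = 0
Solving this homogeneous linear system for the smallest-integer solution (first nonzero entry positive) gives (2, -1, -2, -4).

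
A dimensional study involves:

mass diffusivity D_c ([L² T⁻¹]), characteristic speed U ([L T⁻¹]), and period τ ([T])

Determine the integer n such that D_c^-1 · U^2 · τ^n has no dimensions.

1

Balance the T exponent: (1)·n from τ, plus −(-1) + 2·(-1) = -1 from the rest, must sum to zero.
n − 1 = 0, so n = 1.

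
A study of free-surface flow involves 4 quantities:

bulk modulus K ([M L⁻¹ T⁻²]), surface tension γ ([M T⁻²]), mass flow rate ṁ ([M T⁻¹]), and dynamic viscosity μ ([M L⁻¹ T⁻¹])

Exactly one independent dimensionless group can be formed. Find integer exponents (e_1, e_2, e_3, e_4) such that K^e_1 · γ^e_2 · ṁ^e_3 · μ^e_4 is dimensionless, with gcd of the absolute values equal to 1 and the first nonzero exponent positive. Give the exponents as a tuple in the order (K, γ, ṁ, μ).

(1, -1, 1, -1)

M: e_1·(1) + e_2·(1) + e_3·(1) + e_4·(1) = 0
L: e_1·(-1) + e_2·(0) + e_3·(0) + e_4·(-1) = 0
T: e_1·(-2) + e_2·(-2) + e_3·(-1) + e_4·(-1) = 0
Solving this homogeneous linear system for the smallest-integer solution (first nonzero entry positive) gives (1, -1, 1, -1).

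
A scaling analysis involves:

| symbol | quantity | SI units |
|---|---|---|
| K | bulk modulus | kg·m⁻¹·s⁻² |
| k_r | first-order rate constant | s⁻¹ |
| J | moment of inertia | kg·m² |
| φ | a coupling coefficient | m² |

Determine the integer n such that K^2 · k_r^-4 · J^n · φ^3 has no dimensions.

Balance the M exponent: (1)·n from J, plus 2·(1) − 4·(0) + 3·(0) = 2 from the rest, must sum to zero.
n + 2 = 0, so n = -2.

-2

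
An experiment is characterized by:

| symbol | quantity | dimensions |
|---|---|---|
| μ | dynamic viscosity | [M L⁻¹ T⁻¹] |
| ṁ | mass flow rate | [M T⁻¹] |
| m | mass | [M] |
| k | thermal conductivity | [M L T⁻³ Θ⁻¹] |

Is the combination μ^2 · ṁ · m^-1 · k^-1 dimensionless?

Sum the exponent of each base dimension across the product:
  M: 2·[μ]_M + [ṁ]_M − [m]_M − [k]_M = 2·(1) + (1) − (1) − (1) = 1
  L: 2·[μ]_L + [ṁ]_L − [m]_L − [k]_L = 2·(-1) + (0) − (0) − (1) = -3
  T: 2·[μ]_T + [ṁ]_T − [m]_T − [k]_T = 2·(-1) + (-1) − (0) − (-3) = 0
  Θ: 2·[μ]_Θ + [ṁ]_Θ − [m]_Θ − [k]_Θ = 2·(0) + (0) − (0) − (-1) = 1
Net dimensions [M L⁻³ Θ] ≠ [1] — not dimensionless.

no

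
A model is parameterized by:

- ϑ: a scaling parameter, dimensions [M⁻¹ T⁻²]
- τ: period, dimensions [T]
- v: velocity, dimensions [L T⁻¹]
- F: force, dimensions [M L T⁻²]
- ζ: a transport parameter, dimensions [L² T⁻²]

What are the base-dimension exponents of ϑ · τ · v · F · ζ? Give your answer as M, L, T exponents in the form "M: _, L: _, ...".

M: 0, L: 4, T: -6

Collect each base-dimension exponent across the product:
  M: (-1) + (0) + (0) + (1) + (0) = 0
  L: (0) + (0) + (1) + (1) + (2) = 4
  T: (-2) + (1) + (-1) + (-2) + (-2) = -6
So the dimensions are [L⁴ T⁻⁶].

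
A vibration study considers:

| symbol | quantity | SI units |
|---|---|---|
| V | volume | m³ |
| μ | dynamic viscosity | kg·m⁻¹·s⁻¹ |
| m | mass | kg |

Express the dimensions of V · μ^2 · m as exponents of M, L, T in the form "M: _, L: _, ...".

Collect each base-dimension exponent across the product:
  M: (0) + 2·(1) + (1) = 3
  L: (3) + 2·(-1) + (0) = 1
  T: (0) + 2·(-1) + (0) = -2
So the dimensions are [M³ L T⁻²].

M: 3, L: 1, T: -2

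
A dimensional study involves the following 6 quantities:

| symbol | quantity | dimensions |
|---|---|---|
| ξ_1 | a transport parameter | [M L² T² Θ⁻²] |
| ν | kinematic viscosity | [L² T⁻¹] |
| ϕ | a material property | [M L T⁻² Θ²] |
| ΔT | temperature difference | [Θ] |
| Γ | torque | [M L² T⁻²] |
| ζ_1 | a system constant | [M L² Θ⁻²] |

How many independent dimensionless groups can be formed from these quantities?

2

There are 6 variables and 4 base dimensions (M, L, T, Θ).
The dimension matrix has rank 4.
Independent dimensionless groups: 6 − 4 = 2.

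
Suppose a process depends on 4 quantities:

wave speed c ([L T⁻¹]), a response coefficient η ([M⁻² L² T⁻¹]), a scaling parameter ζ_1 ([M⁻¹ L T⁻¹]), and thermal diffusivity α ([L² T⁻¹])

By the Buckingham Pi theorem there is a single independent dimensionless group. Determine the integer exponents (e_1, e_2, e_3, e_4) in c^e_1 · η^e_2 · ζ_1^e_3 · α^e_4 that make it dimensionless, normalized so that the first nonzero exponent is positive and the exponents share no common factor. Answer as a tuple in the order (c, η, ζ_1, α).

(2, 1, -2, -1)

M: e_1·(0) + e_2·(-2) + e_3·(-1) + e_4·(0) = 0
L: e_1·(1) + e_2·(2) + e_3·(1) + e_4·(2) = 0
T: e_1·(-1) + e_2·(-1) + e_3·(-1) + e_4·(-1) = 0
Solving this homogeneous linear system for the smallest-integer solution (first nonzero entry positive) gives (2, 1, -2, -1).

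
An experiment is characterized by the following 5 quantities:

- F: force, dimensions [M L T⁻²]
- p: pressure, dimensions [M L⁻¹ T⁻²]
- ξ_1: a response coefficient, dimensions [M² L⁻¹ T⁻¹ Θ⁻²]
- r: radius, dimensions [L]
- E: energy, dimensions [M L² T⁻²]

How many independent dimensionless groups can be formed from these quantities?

2

There are 5 variables and 4 base dimensions (M, L, T, Θ).
The dimension matrix has rank 3 (less than 4: the dimension vectors are linearly dependent).
Independent dimensionless groups: 5 − 3 = 2.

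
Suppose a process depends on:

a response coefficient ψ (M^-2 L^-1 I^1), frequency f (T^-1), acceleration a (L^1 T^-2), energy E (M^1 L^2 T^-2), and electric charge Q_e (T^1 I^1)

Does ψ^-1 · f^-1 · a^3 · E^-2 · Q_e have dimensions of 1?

yes

Sum the exponent of each base dimension across the product:
  M: −[ψ]_M − [f]_M + 3·[a]_M − 2·[E]_M + [Q_e]_M = −(-2) − (0) + 3·(0) − 2·(1) + (0) = 0
  L: −[ψ]_L − [f]_L + 3·[a]_L − 2·[E]_L + [Q_e]_L = −(-1) − (0) + 3·(1) − 2·(2) + (0) = 0
  T: −[ψ]_T − [f]_T + 3·[a]_T − 2·[E]_T + [Q_e]_T = −(0) − (-1) + 3·(-2) − 2·(-2) + (1) = 0
  I: −[ψ]_I − [f]_I + 3·[a]_I − 2·[E]_I + [Q_e]_I = −(1) − (0) + 3·(0) − 2·(0) + (1) = 0
All base exponents vanish — dimensionless.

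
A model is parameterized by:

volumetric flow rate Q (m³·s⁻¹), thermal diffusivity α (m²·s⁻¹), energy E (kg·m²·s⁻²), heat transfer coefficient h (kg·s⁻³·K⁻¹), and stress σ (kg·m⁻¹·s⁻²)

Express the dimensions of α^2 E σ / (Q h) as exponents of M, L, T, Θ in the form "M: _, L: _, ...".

M: 1, L: 2, T: -2, Θ: 1

Collect each base-dimension exponent across the product:
  M: −(0) + 2·(0) + (1) − (1) + (1) = 1
  L: −(3) + 2·(2) + (2) − (0) + (-1) = 2
  T: −(-1) + 2·(-1) + (-2) − (-3) + (-2) = -2
  Θ: −(0) + 2·(0) + (0) − (-1) + (0) = 1
So the dimensions are [M L² T⁻² Θ].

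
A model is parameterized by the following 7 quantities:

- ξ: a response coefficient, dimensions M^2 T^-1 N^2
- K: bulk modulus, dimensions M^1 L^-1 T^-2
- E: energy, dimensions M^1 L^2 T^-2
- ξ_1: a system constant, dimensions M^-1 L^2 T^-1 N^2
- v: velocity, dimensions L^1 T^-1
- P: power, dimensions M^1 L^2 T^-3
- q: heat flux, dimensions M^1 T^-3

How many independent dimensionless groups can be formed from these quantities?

There are 7 variables and 4 base dimensions (M, L, T, N).
The dimension matrix has rank 4.
Independent dimensionless groups: 7 − 4 = 3.

3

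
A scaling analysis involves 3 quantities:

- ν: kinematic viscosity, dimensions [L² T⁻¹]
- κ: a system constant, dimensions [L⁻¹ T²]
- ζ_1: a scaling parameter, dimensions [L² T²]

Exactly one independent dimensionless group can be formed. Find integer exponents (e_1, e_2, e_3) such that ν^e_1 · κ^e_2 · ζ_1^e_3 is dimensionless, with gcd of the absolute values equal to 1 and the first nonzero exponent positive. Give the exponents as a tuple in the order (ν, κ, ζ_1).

(2, 2, -1)

L: e_1·(2) + e_2·(-1) + e_3·(2) = 0
T: e_1·(-1) + e_2·(2) + e_3·(2) = 0
Solving this homogeneous linear system for the smallest-integer solution (first nonzero entry positive) gives (2, 2, -1).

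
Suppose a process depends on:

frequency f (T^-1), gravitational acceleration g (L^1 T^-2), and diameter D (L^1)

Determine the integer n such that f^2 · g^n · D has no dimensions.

-1

Balance the L exponent: (1)·n from g, plus 2·(0) + (1) = 1 from the rest, must sum to zero.
n + 1 = 0, so n = -1.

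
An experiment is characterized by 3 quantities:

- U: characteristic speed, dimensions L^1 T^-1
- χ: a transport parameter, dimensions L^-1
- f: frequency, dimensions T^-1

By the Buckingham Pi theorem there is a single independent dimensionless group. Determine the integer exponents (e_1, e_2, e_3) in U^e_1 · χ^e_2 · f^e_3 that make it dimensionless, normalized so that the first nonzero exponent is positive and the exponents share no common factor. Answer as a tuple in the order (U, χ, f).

L: e_1·(1) + e_2·(-1) + e_3·(0) = 0
T: e_1·(-1) + e_2·(0) + e_3·(-1) = 0
Solving this homogeneous linear system for the smallest-integer solution (first nonzero entry positive) gives (1, 1, -1).

(1, 1, -1)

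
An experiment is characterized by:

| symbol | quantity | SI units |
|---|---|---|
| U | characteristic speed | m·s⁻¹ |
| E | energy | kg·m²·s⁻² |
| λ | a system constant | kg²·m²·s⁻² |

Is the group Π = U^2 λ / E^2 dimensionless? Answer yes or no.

Sum the exponent of each base dimension across the product:
  M: 2·[U]_M − 2·[E]_M + [λ]_M = 2·(0) − 2·(1) + (2) = 0
  L: 2·[U]_L − 2·[E]_L + [λ]_L = 2·(1) − 2·(2) + (2) = 0
  T: 2·[U]_T − 2·[E]_T + [λ]_T = 2·(-1) − 2·(-2) + (-2) = 0
All base exponents vanish — dimensionless.

yes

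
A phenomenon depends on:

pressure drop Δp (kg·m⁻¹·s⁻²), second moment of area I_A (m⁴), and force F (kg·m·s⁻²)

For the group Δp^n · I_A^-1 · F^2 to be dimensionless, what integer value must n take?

-2

Balance the M exponent: (1)·n from Δp, plus −(0) + 2·(1) = 2 from the rest, must sum to zero.
n + 2 = 0, so n = -2.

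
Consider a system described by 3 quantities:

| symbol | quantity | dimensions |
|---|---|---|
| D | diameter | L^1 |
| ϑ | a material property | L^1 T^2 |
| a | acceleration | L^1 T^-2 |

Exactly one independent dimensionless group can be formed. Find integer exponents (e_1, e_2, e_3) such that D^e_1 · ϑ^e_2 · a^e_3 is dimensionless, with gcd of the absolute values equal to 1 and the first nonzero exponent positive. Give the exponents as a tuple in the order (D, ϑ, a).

(2, -1, -1)

L: e_1·(1) + e_2·(1) + e_3·(1) = 0
T: e_1·(0) + e_2·(2) + e_3·(-2) = 0
Solving this homogeneous linear system for the smallest-integer solution (first nonzero entry positive) gives (2, -1, -1).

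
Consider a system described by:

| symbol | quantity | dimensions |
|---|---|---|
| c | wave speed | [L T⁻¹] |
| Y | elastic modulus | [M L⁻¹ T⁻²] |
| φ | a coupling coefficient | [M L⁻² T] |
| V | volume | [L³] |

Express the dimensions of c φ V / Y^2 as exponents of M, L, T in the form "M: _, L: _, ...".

Collect each base-dimension exponent across the product:
  M: (0) − 2·(1) + (1) + (0) = -1
  L: (1) − 2·(-1) + (-2) + (3) = 4
  T: (-1) − 2·(-2) + (1) + (0) = 4
So the dimensions are [M⁻¹ L⁴ T⁴].

M: -1, L: 4, T: 4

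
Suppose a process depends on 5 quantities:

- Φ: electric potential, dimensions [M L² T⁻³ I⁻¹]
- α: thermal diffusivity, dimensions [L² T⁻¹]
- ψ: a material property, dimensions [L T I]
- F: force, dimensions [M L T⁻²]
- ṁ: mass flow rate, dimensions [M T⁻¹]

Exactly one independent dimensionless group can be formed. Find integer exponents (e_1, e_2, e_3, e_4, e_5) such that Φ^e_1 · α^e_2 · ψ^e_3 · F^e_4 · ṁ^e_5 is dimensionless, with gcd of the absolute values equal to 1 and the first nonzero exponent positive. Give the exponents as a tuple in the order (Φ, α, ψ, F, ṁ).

M: e_1·(1) + e_2·(0) + e_3·(0) + e_4·(1) + e_5·(1) = 0
L: e_1·(2) + e_2·(2) + e_3·(1) + e_4·(1) + e_5·(0) = 0
T: e_1·(-3) + e_2·(-1) + e_3·(1) + e_4·(-2) + e_5·(-1) = 0
I: e_1·(-1) + e_2·(0) + e_3·(1) + e_4·(0) + e_5·(0) = 0
Solving this homogeneous linear system for the smallest-integer solution (first nonzero entry positive) gives (1, -2, 1, 1, -2).

(1, -2, 1, 1, -2)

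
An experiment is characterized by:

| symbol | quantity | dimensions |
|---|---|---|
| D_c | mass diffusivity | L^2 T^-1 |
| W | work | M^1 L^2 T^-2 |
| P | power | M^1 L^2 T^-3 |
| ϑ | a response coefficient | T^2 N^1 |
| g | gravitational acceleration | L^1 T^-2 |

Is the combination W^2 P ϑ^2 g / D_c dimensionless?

Sum the exponent of each base dimension across the product:
  M: −[D_c]_M + 2·[W]_M + [P]_M + 2·[ϑ]_M + [g]_M = −(0) + 2·(1) + (1) + 2·(0) + (0) = 3
  L: −[D_c]_L + 2·[W]_L + [P]_L + 2·[ϑ]_L + [g]_L = −(2) + 2·(2) + (2) + 2·(0) + (1) = 5
  T: −[D_c]_T + 2·[W]_T + [P]_T + 2·[ϑ]_T + [g]_T = −(-1) + 2·(-2) + (-3) + 2·(2) + (-2) = -4
  N: −[D_c]_N + 2·[W]_N + [P]_N + 2·[ϑ]_N + [g]_N = −(0) + 2·(0) + (0) + 2·(1) + (0) = 2
Net dimensions [M³ L⁵ T⁻⁴ N²] ≠ [1] — not dimensionless.

no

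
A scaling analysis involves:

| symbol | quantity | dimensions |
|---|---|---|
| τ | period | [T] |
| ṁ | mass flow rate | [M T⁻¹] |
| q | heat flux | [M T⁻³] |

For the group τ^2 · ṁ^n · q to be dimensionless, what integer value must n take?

Balance the M exponent: (1)·n from ṁ, plus 2·(0) + (1) = 1 from the rest, must sum to zero.
n + 1 = 0, so n = -1.

-1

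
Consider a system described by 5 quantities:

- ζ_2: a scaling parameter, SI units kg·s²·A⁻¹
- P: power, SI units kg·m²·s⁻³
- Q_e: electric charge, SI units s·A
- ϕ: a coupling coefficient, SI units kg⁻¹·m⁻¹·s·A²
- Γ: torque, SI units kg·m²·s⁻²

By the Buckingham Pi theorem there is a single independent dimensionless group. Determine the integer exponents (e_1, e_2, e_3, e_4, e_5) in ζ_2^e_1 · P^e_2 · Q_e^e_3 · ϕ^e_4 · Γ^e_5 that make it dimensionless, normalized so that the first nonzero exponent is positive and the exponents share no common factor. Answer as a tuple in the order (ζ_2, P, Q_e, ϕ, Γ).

M: e_1·(1) + e_2·(1) + e_3·(0) + e_4·(-1) + e_5·(1) = 0
L: e_1·(0) + e_2·(2) + e_3·(0) + e_4·(-1) + e_5·(2) = 0
T: e_1·(2) + e_2·(-3) + e_3·(1) + e_4·(1) + e_5·(-2) = 0
I: e_1·(-1) + e_2·(0) + e_3·(1) + e_4·(2) + e_5·(0) = 0
Solving this homogeneous linear system for the smallest-integer solution (first nonzero entry positive) gives (1, -1, -3, 2, 2).

(1, -1, -3, 2, 2)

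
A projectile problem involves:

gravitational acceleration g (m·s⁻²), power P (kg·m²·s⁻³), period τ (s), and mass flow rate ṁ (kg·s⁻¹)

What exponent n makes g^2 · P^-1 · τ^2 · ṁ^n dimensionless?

Balance the M exponent: (1)·n from ṁ, plus 2·(0) − (1) + 2·(0) = -1 from the rest, must sum to zero.
n − 1 = 0, so n = 1.

1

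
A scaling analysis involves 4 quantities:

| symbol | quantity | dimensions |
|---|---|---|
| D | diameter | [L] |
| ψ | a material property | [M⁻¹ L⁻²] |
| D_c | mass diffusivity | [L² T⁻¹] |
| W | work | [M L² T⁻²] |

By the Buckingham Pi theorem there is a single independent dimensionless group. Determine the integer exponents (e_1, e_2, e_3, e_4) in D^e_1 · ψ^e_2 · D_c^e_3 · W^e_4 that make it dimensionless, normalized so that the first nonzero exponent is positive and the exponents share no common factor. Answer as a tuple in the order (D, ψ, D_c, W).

M: e_1·(0) + e_2·(-1) + e_3·(0) + e_4·(1) = 0
L: e_1·(1) + e_2·(-2) + e_3·(2) + e_4·(2) = 0
T: e_1·(0) + e_2·(0) + e_3·(-1) + e_4·(-2) = 0
Solving this homogeneous linear system for the smallest-integer solution (first nonzero entry positive) gives (4, 1, -2, 1).

(4, 1, -2, 1)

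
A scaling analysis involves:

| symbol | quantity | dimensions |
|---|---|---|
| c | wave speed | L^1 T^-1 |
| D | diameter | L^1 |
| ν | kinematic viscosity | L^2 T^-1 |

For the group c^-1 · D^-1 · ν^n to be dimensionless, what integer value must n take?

Balance the L exponent: (2)·n from ν, plus −(1) − (1) = -2 from the rest, must sum to zero.
2n − 2 = 0, so n = 1.

1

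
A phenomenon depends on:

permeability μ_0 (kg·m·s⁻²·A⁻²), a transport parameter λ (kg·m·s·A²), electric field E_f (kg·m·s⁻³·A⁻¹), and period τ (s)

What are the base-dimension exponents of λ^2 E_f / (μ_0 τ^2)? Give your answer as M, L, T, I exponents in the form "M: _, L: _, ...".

M: 2, L: 2, T: -1, I: 5

Collect each base-dimension exponent across the product:
  M: −(1) + 2·(1) + (1) − 2·(0) = 2
  L: −(1) + 2·(1) + (1) − 2·(0) = 2
  T: −(-2) + 2·(1) + (-3) − 2·(1) = -1
  I: −(-2) + 2·(2) + (-1) − 2·(0) = 5
So the dimensions are [M² L² T⁻¹ I⁵].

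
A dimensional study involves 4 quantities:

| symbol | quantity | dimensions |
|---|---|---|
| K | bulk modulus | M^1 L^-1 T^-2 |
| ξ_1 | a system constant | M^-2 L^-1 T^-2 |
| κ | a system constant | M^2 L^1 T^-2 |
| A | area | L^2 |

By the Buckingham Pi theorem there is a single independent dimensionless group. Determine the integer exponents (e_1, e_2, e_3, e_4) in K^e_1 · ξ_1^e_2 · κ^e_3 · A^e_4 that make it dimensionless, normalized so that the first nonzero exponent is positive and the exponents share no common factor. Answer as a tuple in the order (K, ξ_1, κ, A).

M: e_1·(1) + e_2·(-2) + e_3·(2) + e_4·(0) = 0
L: e_1·(-1) + e_2·(-1) + e_3·(1) + e_4·(2) = 0
T: e_1·(-2) + e_2·(-2) + e_3·(-2) + e_4·(0) = 0
Solving this homogeneous linear system for the smallest-integer solution (first nonzero entry positive) gives (4, -1, -3, 3).

(4, -1, -3, 3)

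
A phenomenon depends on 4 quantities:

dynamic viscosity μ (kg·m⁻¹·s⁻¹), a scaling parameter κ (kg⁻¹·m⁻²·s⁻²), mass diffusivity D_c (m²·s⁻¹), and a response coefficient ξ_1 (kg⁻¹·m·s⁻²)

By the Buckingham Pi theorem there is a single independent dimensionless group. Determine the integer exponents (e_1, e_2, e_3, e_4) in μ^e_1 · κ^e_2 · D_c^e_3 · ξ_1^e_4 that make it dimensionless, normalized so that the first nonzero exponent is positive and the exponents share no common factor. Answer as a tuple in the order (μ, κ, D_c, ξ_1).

(1, -2, -3, 3)

M: e_1·(1) + e_2·(-1) + e_3·(0) + e_4·(-1) = 0
L: e_1·(-1) + e_2·(-2) + e_3·(2) + e_4·(1) = 0
T: e_1·(-1) + e_2·(-2) + e_3·(-1) + e_4·(-2) = 0
Solving this homogeneous linear system for the smallest-integer solution (first nonzero entry positive) gives (1, -2, -3, 3).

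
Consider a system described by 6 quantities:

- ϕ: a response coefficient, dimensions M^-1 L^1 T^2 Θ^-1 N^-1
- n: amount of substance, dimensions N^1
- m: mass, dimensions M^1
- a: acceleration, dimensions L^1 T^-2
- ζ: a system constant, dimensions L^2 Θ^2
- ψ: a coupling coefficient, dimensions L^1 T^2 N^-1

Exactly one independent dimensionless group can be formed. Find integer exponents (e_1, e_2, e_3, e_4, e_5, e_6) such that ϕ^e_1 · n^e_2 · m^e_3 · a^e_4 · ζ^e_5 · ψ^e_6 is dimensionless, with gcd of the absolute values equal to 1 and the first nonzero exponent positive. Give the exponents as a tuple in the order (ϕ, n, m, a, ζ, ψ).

M: e_1·(-1) + e_2·(0) + e_3·(1) + e_4·(0) + e_5·(0) + e_6·(0) = 0
L: e_1·(1) + e_2·(0) + e_3·(0) + e_4·(1) + e_5·(2) + e_6·(1) = 0
T: e_1·(2) + e_2·(0) + e_3·(0) + e_4·(-2) + e_5·(0) + e_6·(2) = 0
Θ: e_1·(-1) + e_2·(0) + e_3·(0) + e_4·(0) + e_5·(2) + e_6·(0) = 0
N: e_1·(-1) + e_2·(1) + e_3·(0) + e_4·(0) + e_5·(0) + e_6·(-1) = 0
Solving this homogeneous linear system for the smallest-integer solution (first nonzero entry positive) gives (2, -1, 2, -1, 1, -3).

(2, -1, 2, -1, 1, -3)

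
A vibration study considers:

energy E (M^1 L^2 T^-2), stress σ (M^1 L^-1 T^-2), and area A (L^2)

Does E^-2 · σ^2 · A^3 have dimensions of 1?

Sum the exponent of each base dimension across the product:
  M: −2·[E]_M + 2·[σ]_M + 3·[A]_M = −2·(1) + 2·(1) + 3·(0) = 0
  L: −2·[E]_L + 2·[σ]_L + 3·[A]_L = −2·(2) + 2·(-1) + 3·(2) = 0
  T: −2·[E]_T + 2·[σ]_T + 3·[A]_T = −2·(-2) + 2·(-2) + 3·(0) = 0
  Θ: −2·[E]_Θ + 2·[σ]_Θ + 3·[A]_Θ = −2·(0) + 2·(0) + 3·(0) = 0
All base exponents vanish — dimensionless.

yes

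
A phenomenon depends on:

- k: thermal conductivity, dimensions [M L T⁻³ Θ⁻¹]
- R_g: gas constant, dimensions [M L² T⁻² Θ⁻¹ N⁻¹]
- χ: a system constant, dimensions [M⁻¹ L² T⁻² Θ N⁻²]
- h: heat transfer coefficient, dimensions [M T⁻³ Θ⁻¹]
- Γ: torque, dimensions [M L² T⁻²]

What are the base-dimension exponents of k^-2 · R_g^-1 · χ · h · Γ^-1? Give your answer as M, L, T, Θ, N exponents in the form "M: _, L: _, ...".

Collect each base-dimension exponent across the product:
  M: −2·(1) − (1) + (-1) + (1) − (1) = -4
  L: −2·(1) − (2) + (2) + (0) − (2) = -4
  T: −2·(-3) − (-2) + (-2) + (-3) − (-2) = 5
  Θ: −2·(-1) − (-1) + (1) + (-1) − (0) = 3
  N: −2·(0) − (-1) + (-2) + (0) − (0) = -1
So the dimensions are [M⁻⁴ L⁻⁴ T⁵ Θ³ N⁻¹].

M: -4, L: -4, T: 5, Θ: 3, N: -1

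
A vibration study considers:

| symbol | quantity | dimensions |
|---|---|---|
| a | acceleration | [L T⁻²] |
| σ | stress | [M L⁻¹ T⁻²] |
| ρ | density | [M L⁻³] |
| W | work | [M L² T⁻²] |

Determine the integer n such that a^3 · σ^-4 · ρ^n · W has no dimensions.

3

Balance the M exponent: (1)·n from ρ, plus 3·(0) − 4·(1) + (1) = -3 from the rest, must sum to zero.
n − 3 = 0, so n = 3.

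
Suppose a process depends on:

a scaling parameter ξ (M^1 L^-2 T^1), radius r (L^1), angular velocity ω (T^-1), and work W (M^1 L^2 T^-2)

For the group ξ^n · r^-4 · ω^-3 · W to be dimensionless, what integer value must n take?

Balance the M exponent: (1)·n from ξ, plus −4·(0) − 3·(0) + (1) = 1 from the rest, must sum to zero.
n + 1 = 0, so n = -1.

-1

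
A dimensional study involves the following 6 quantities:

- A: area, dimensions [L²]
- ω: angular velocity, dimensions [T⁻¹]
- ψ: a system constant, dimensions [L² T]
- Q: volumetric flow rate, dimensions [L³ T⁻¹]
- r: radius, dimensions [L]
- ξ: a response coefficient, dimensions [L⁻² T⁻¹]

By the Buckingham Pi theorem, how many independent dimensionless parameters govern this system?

4

There are 6 variables and 2 base dimensions (L, T).
The dimension matrix has rank 2.
Independent dimensionless groups: 6 − 2 = 4.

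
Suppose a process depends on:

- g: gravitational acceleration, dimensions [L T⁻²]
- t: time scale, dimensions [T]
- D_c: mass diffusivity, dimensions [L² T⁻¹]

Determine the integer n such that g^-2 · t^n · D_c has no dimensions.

Balance the T exponent: (1)·n from t, plus −2·(-2) + (-1) = 3 from the rest, must sum to zero.
n + 3 = 0, so n = -3.

-3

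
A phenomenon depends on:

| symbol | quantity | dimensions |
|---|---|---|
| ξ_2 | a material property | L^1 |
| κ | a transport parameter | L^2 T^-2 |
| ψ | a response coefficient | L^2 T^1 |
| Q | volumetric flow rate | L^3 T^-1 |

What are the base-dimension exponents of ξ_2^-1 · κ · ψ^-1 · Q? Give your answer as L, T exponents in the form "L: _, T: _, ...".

L: 2, T: -4

Collect each base-dimension exponent across the product:
  L: −(1) + (2) − (2) + (3) = 2
  T: −(0) + (-2) − (1) + (-1) = -4
So the dimensions are [L² T⁻⁴].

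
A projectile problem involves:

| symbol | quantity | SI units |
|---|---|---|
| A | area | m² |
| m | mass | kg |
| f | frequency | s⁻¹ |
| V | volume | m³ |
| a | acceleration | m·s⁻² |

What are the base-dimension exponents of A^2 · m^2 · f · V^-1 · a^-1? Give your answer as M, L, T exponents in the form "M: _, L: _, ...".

Collect each base-dimension exponent across the product:
  M: 2·(0) + 2·(1) + (0) − (0) − (0) = 2
  L: 2·(2) + 2·(0) + (0) − (3) − (1) = 0
  T: 2·(0) + 2·(0) + (-1) − (0) − (-2) = 1
So the dimensions are [M² T].

M: 2, L: 0, T: 1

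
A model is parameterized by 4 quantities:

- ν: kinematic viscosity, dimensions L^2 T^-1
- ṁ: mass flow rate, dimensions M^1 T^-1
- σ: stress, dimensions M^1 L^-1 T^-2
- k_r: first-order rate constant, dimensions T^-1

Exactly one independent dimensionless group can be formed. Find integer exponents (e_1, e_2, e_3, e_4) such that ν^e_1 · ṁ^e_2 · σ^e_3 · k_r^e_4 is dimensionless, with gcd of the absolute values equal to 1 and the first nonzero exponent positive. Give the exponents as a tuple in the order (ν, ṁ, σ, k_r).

(1, -2, 2, -3)

M: e_1·(0) + e_2·(1) + e_3·(1) + e_4·(0) = 0
L: e_1·(2) + e_2·(0) + e_3·(-1) + e_4·(0) = 0
T: e_1·(-1) + e_2·(-1) + e_3·(-2) + e_4·(-1) = 0
Solving this homogeneous linear system for the smallest-integer solution (first nonzero entry positive) gives (1, -2, 2, -3).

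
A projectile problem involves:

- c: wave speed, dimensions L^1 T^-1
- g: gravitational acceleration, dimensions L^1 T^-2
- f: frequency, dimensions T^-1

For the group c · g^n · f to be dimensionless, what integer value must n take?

Balance the L exponent: (1)·n from g, plus (1) + (0) = 1 from the rest, must sum to zero.
n + 1 = 0, so n = -1.

-1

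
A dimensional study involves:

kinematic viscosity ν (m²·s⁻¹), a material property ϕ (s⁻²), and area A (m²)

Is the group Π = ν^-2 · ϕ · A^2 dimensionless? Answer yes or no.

Sum the exponent of each base dimension across the product:
  M: −2·[ν]_M + [ϕ]_M + 2·[A]_M = −2·(0) + (0) + 2·(0) = 0
  L: −2·[ν]_L + [ϕ]_L + 2·[A]_L = −2·(2) + (0) + 2·(2) = 0
  T: −2·[ν]_T + [ϕ]_T + 2·[A]_T = −2·(-1) + (-2) + 2·(0) = 0
All base exponents vanish — dimensionless.

yes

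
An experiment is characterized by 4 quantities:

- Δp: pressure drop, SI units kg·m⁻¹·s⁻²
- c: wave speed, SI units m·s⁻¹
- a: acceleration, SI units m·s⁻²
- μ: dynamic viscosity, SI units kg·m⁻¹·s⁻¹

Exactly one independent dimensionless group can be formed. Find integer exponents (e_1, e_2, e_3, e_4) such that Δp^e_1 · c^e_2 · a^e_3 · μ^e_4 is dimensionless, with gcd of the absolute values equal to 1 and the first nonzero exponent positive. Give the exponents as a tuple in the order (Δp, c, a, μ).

(1, 1, -1, -1)

M: e_1·(1) + e_2·(0) + e_3·(0) + e_4·(1) = 0
L: e_1·(-1) + e_2·(1) + e_3·(1) + e_4·(-1) = 0
T: e_1·(-2) + e_2·(-1) + e_3·(-2) + e_4·(-1) = 0
Solving this homogeneous linear system for the smallest-integer solution (first nonzero entry positive) gives (1, 1, -1, -1).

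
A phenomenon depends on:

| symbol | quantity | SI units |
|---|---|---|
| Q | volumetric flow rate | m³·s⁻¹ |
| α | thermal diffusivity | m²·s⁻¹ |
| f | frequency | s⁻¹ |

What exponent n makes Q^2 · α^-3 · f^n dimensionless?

1

Balance the T exponent: (-1)·n from f, plus 2·(-1) − 3·(-1) = 1 from the rest, must sum to zero.
−n + 1 = 0, so n = 1.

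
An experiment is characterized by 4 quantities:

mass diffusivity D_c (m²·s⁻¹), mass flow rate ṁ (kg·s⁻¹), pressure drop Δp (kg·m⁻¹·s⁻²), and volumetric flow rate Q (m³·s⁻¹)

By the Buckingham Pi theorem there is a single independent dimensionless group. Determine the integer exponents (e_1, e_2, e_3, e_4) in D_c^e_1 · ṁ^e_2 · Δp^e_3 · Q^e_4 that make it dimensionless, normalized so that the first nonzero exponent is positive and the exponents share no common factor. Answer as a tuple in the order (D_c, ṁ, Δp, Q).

M: e_1·(0) + e_2·(1) + e_3·(1) + e_4·(0) = 0
L: e_1·(2) + e_2·(0) + e_3·(-1) + e_4·(3) = 0
T: e_1·(-1) + e_2·(-1) + e_3·(-2) + e_4·(-1) = 0
Solving this homogeneous linear system for the smallest-integer solution (first nonzero entry positive) gives (4, 1, -1, -3).

(4, 1, -1, -3)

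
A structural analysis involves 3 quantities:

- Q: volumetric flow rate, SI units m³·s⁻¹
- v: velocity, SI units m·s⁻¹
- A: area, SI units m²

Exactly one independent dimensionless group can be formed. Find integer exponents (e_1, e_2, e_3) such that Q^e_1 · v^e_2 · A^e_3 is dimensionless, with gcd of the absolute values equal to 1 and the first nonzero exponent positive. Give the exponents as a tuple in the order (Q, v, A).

L: e_1·(3) + e_2·(1) + e_3·(2) = 0
T: e_1·(-1) + e_2·(-1) + e_3·(0) = 0
Solving this homogeneous linear system for the smallest-integer solution (first nonzero entry positive) gives (1, -1, -1).

(1, -1, -1)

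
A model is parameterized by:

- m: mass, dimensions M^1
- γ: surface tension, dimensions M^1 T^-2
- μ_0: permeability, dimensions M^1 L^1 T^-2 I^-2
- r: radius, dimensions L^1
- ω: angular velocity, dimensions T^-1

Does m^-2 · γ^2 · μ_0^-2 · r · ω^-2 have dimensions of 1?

Sum the exponent of each base dimension across the product:
  M: −2·[m]_M + 2·[γ]_M − 2·[μ_0]_M + [r]_M − 2·[ω]_M = −2·(1) + 2·(1) − 2·(1) + (0) − 2·(0) = -2
  L: −2·[m]_L + 2·[γ]_L − 2·[μ_0]_L + [r]_L − 2·[ω]_L = −2·(0) + 2·(0) − 2·(1) + (1) − 2·(0) = -1
  T: −2·[m]_T + 2·[γ]_T − 2·[μ_0]_T + [r]_T − 2·[ω]_T = −2·(0) + 2·(-2) − 2·(-2) + (0) − 2·(-1) = 2
  I: −2·[m]_I + 2·[γ]_I − 2·[μ_0]_I + [r]_I − 2·[ω]_I = −2·(0) + 2·(0) − 2·(-2) + (0) − 2·(0) = 4
Net dimensions [M⁻² L⁻¹ T² I⁴] ≠ [1] — not dimensionless.

no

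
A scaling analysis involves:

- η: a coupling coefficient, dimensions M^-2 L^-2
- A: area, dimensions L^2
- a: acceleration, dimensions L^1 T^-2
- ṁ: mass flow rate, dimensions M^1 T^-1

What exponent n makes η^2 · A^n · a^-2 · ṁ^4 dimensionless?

Balance the L exponent: (2)·n from A, plus 2·(-2) − 2·(1) + 4·(0) = -6 from the rest, must sum to zero.
2n − 6 = 0, so n = 3.

3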